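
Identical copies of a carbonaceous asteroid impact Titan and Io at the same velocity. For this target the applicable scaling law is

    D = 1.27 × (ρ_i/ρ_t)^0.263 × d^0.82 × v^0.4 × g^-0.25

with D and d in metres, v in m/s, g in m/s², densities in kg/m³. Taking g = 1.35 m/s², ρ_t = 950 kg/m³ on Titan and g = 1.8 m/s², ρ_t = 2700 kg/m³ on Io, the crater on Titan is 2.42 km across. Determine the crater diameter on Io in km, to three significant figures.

The impactor-only factors (d, v, ρ_i) cancel in the ratio, leaving D_Io/D_Titan = (g_Io/g_Titan)^-0.25 · (ρ_t,Titan/ρ_t,Io)^0.263.
(1.8/1.35)^-0.25 = 1.333^-0.25 = 0.9307
(950/2700)^0.263 = 0.3519^0.263 = 0.7598
Ratio = 0.9307 × 0.7598 = 0.7071
D_Io = 0.7071 × 2.42 km = 1.71 km

D ≈ 1.71 km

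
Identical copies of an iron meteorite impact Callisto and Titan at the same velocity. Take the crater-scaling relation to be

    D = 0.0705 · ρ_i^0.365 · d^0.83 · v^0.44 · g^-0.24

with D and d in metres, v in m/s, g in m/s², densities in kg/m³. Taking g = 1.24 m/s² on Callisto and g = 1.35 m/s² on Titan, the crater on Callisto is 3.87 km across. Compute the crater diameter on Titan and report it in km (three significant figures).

D ≈ 3.79 km

All impactor-dependent factors cancel in the ratio, leaving D_Titan/D_Callisto = (g_Titan/g_Callisto)^-0.24.
(1.35/1.24)^-0.24 = 1.089^-0.24 = 0.9797
D_Titan = 0.9797 × 3.87 km = 3.79 km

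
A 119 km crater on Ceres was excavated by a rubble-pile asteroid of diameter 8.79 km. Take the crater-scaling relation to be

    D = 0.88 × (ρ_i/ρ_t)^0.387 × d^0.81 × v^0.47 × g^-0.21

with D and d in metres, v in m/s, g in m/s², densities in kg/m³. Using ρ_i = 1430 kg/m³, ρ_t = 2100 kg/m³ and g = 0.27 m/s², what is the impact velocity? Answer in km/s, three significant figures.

Rearranging for v: v = [D / (0.88 · (1430/2100)^0.387 · 8790^0.81 · 0.27^-0.21)]^(1/0.47).
D = 119000 m.
(1430/2100)^0.387 = 0.8618
8790^0.81 = 1565
0.27^-0.21 = 1.316
Denominator = 0.88 × 0.8618 × 1565 × 1.316 = 1562
D / 1562 = 119000 / 1562 = 76.18
v = 76.18^(1/0.47) = 76.18^2.1277 = 10092 m/s

v ≈ 10.1 km/s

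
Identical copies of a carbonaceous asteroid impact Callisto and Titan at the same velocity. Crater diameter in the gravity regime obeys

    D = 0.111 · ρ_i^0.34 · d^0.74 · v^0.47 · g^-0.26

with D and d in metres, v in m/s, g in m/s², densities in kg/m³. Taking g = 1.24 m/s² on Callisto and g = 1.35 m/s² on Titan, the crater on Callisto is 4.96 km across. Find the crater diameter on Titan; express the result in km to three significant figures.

D ≈ 4.85 km

All impactor-dependent factors cancel in the ratio, leaving D_Titan/D_Callisto = (g_Titan/g_Callisto)^-0.26.
(1.35/1.24)^-0.26 = 1.089^-0.26 = 0.9781
D_Titan = 0.9781 × 4.96 km = 4.85 km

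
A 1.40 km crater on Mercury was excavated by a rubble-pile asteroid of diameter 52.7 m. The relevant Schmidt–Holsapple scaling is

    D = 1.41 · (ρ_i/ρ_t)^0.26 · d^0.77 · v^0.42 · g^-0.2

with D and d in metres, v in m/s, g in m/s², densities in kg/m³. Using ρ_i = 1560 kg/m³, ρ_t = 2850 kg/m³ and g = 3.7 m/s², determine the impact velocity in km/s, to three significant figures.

v ≈ 25.8 km/s

Rearranging for v: v = [D / (1.41 · (1560/2850)^0.26 · 52.7^0.77 · 3.7^-0.2)]^(1/0.42).
D = 1400 m.
(1560/2850)^0.26 = 0.8550
52.7^0.77 = 21.17
3.7^-0.2 = 0.7698
Denominator = 1.41 × 0.8550 × 21.17 × 0.7698 = 19.65
D / 19.65 = 1400 / 19.65 = 71.25
v = 71.25^(1/0.42) = 71.25^2.381 = 25792 m/s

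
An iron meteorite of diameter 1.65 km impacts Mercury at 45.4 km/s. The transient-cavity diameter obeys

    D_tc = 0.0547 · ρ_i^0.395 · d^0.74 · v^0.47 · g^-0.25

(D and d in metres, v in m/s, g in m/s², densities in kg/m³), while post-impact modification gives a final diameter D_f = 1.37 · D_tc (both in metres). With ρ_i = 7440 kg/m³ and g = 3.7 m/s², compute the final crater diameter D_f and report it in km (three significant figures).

In SI: d = 1650 m, v = 45400 m/s.
ρ_i^0.395 = 7440^0.395 = 33.83
d^0.74 = 1650^0.74 = 240.4
v^0.47 = 45400^0.47 = 154.5
g^-0.25 = 3.7^-0.25 = 0.7210
D_tc = 0.0547 × 33.83 × 240.4 × 154.5 × 0.7210 = 49560 m
D_f = 1.37 × 49560 = 67897 m
     = 67.90 km

D_f ≈ 67.9 km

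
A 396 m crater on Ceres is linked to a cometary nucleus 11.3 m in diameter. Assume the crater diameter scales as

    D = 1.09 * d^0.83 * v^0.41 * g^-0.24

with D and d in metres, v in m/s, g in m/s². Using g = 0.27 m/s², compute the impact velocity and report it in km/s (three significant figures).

Rearranging for v: v = [D / (1.09 · 11.3^0.83 · 0.27^-0.24)]^(1/0.41).
11.3^0.83 = 7.483
0.27^-0.24 = 1.369
Denominator = 1.09 × 7.483 × 1.369 = 11.17
D / 11.17 = 396 / 11.17 = 35.45
v = 35.45^(1/0.41) = 35.45^2.439 = 6019 m/s

v ≈ 6.02 km/s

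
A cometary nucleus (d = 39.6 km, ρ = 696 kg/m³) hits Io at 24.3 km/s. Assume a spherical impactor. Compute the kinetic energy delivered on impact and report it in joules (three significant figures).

E ≈ 6.68 × 10^24 J

d = 39600 m; v = 24300 m/s.
Mass m = (π/6) ρ d³ = (π/6) × 696 × (39600)³ = 2.263 × 10^16 kg
E = ½ m v² = 0.5 × 2.263 × 10^16 × (24300)² = 6.681 × 10^24 J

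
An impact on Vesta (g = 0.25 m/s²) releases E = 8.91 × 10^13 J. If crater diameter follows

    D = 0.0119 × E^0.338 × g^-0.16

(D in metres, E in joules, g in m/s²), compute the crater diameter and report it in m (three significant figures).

E^0.338 = (8.91 × 10^13)^0.338 = 5.189 × 10^4
g^-0.16 = 0.25^-0.16 = 1.248
D = 0.0119 × 5.189 × 10^4 × 1.248 = 770.6 m

D ≈ 771 m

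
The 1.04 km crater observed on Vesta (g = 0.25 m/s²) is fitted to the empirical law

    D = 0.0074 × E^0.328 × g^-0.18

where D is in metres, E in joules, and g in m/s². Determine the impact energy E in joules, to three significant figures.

Rearranging: E = [D / (0.0074 · g^-0.18)]^(1/0.328).
D = 1040 m.
g^-0.18 = 0.25^-0.18 = 1.283
D / (0.0074 × 1.283) = 1040 / (9.494 × 10^-3) = 1.095 × 10^5
E = (1.095 × 10^5)^3.0488 = 2.313 × 10^15 J

E ≈ 2.31 × 10^15 J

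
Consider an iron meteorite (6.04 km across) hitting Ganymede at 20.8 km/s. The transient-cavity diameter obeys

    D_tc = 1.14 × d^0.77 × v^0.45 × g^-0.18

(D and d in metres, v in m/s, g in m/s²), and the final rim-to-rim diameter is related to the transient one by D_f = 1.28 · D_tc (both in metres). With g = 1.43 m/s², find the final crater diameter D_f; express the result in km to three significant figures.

D_f ≈ 97.9 km

In SI: d = 6040 m, v = 20800 m/s.
d^0.77 = 6040^0.77 = 815.5
v^0.45 = 20800^0.45 = 87.73
g^-0.18 = 1.43^-0.18 = 0.9376
D_tc = 1.14 × 815.5 × 87.73 × 0.9376 = 76470 m
D_f = 1.28 × 76470 = 97882 m
     = 97.88 km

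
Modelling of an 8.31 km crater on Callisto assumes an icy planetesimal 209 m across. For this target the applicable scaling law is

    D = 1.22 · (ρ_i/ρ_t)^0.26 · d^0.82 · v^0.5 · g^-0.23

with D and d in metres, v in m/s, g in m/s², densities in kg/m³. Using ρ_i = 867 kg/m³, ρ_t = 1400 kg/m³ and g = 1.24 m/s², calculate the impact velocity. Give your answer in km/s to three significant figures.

Rearranging for v: v = [D / (1.22 · (867/1400)^0.26 · 209^0.82 · 1.24^-0.23)]^(1/0.5).
D = 8310 m.
(867/1400)^0.26 = 0.8829
209^0.82 = 79.90
1.24^-0.23 = 0.9517
Denominator = 1.22 × 0.8829 × 79.90 × 0.9517 = 81.91
D / 81.91 = 8310 / 81.91 = 101.5
v = 101.5^(1/0.5) = 101.5^2 = 10302 m/s

v ≈ 10.3 km/s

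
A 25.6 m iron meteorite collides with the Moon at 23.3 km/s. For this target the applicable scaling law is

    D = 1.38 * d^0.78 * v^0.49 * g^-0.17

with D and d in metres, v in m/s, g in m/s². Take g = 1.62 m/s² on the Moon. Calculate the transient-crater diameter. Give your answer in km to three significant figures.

D ≈ 2.20 km

In SI units: v = 23300 m/s.
d^0.78 = 25.6^0.78 = 12.54
v^0.49 = 23300^0.49 = 138.0
g^-0.17 = 1.62^-0.17 = 0.9213
D = 1.38 × 12.54 × 138.0 × 0.9213 = 2200 m
   = 2.200 km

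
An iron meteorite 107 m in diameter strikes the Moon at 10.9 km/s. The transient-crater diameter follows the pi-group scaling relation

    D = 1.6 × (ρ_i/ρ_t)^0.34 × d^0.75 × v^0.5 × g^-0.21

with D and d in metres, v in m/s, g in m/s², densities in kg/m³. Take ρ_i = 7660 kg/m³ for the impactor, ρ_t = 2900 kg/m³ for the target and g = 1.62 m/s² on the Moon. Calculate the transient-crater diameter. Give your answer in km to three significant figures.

D ≈ 6.99 km

In SI units: v = 10900 m/s.
(ρ_i/ρ_t)^0.34 = (7660/2900)^0.34 = 1.391
d^0.75 = 107^0.75 = 33.27
v^0.5 = 10900^0.5 = 104.4
g^-0.21 = 1.62^-0.21 = 0.9037
D = 1.6 × 1.391 × 33.27 × 104.4 × 0.9037 = 6986 m
   = 6.986 km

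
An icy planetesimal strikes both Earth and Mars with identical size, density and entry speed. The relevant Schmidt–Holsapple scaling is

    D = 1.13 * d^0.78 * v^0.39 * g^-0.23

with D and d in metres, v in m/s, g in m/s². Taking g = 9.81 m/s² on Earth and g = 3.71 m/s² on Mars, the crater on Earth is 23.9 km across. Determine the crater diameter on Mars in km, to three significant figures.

All impactor-dependent factors cancel in the ratio, leaving D_Mars/D_Earth = (g_Mars/g_Earth)^-0.23.
(3.71/9.81)^-0.23 = 0.3782^-0.23 = 1.251
D_Mars = 1.251 × 23.9 km = 29.9 km

D ≈ 29.9 km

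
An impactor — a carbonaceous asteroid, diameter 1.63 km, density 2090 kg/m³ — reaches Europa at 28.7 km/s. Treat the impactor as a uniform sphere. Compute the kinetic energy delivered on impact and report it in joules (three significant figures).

E ≈ 1.95 × 10^21 J

d = 1630 m; v = 28700 m/s.
Mass m = (π/6) ρ d³ = (π/6) × 2090 × (1630)³ = 4.739 × 10^12 kg
E = ½ m v² = 0.5 × 4.739 × 10^12 × (28700)² = 1.952 × 10^21 J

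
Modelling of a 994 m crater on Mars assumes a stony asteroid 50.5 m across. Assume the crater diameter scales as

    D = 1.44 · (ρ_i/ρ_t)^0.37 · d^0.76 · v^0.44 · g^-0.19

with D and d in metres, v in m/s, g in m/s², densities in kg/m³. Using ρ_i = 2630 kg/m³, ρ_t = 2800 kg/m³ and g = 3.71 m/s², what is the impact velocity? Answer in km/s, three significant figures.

v ≈ 6.01 km/s

Rearranging for v: v = [D / (1.44 · (2630/2800)^0.37 · 50.5^0.76 · 3.71^-0.19)]^(1/0.44).
(2630/2800)^0.37 = 0.9771
50.5^0.76 = 19.70
3.71^-0.19 = 0.7795
Denominator = 1.44 × 0.9771 × 19.70 × 0.7795 = 21.61
D / 21.61 = 994 / 21.61 = 46.00
v = 46.00^(1/0.44) = 46.00^2.2727 = 6011 m/s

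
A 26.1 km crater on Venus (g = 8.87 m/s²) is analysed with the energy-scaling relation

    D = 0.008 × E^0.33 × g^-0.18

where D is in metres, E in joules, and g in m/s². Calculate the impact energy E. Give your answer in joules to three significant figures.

E ≈ 1.80 × 10^20 J

Rearranging: E = [D / (0.008 · g^-0.18)]^(1/0.33).
D = 26100 m.
g^-0.18 = 8.87^-0.18 = 0.6751
D / (0.008 × 0.6751) = 26100 / (5.401 × 10^-3) = 4.832 × 10^6
E = (4.832 × 10^6)^3.0303 = 1.798 × 10^20 J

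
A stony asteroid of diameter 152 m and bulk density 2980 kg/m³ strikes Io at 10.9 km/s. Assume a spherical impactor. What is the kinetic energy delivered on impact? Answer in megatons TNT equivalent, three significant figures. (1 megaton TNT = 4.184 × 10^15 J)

v = 10900 m/s.
Mass m = (π/6) ρ d³ = (π/6) × 2980 × (152)³ = 5.480 × 10^9 kg
E = ½ m v² = 0.5 × 5.480 × 10^9 × (10900)² = 3.255 × 10^17 J
   = 3.255 × 10^17 / 4.184×10^15 = 77.80 Mt

E ≈ 77.8 Mt TNT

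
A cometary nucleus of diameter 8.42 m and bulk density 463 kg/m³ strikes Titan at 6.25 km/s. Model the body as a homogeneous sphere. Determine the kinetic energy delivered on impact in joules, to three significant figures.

v = 6250 m/s.
Mass m = (π/6) ρ d³ = (π/6) × 463 × (8.42)³ = 1.447 × 10^5 kg
E = ½ m v² = 0.5 × 1.447 × 10^5 × (6250)² = 2.826 × 10^12 J

E ≈ 2.83 × 10^12 J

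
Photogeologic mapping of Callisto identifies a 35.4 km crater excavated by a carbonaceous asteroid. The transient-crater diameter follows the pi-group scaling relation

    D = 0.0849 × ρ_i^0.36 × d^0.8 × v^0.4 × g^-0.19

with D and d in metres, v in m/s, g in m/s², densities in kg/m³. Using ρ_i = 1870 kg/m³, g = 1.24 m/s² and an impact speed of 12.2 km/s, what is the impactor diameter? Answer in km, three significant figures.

Rearranging for d: d = [D / (0.0849 · 1870^0.36 · 12200^0.4 · 1.24^-0.19)]^(1/0.8).
D = 35400 m.
1870^0.36 = 15.06
12200^0.4 = 43.11
1.24^-0.19 = 0.9600
Denominator = 0.0849 × 15.06 × 43.11 × 0.9600 = 52.92
D / 52.92 = 35400 / 52.92 = 668.9
d = 668.9^(1/0.8) = 668.9^1.25 = 3402 m

d ≈ 3.40 km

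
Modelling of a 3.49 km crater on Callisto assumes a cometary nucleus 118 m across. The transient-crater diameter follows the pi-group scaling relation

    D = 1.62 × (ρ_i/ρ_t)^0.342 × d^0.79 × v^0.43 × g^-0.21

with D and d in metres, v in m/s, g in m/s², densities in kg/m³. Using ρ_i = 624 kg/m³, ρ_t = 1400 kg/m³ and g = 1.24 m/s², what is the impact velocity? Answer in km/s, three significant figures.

v ≈ 18.6 km/s

Rearranging for v: v = [D / (1.62 · (624/1400)^0.342 · 118^0.79 · 1.24^-0.21)]^(1/0.43).
D = 3490 m.
(624/1400)^0.342 = 0.7585
118^0.79 = 43.33
1.24^-0.21 = 0.9558
Denominator = 1.62 × 0.7585 × 43.33 × 0.9558 = 50.89
D / 50.89 = 3490 / 50.89 = 68.58
v = 68.58^(1/0.43) = 68.58^2.3256 = 18632 m/s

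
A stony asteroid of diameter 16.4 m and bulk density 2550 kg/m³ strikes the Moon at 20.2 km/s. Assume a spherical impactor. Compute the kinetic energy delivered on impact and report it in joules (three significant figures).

v = 20200 m/s.
Mass m = (π/6) ρ d³ = (π/6) × 2550 × (16.4)³ = 5.889 × 10^6 kg
E = ½ m v² = 0.5 × 5.889 × 10^6 × (20200)² = 1.201 × 10^15 J

E ≈ 1.20 × 10^15 J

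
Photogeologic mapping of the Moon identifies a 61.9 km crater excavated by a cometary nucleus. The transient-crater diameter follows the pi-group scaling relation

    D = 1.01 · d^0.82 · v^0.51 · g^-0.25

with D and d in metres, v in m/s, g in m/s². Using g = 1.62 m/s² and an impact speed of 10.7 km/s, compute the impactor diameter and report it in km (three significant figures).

d ≈ 2.49 km

Rearranging for d: d = [D / (1.01 · 10700^0.51 · 1.62^-0.25)]^(1/0.82).
D = 61900 m.
10700^0.51 = 113.5
1.62^-0.25 = 0.8864
Denominator = 1.01 × 113.5 × 0.8864 = 101.6
D / 101.6 = 61900 / 101.6 = 609.3
d = 609.3^(1/0.82) = 609.3^1.2195 = 2489 m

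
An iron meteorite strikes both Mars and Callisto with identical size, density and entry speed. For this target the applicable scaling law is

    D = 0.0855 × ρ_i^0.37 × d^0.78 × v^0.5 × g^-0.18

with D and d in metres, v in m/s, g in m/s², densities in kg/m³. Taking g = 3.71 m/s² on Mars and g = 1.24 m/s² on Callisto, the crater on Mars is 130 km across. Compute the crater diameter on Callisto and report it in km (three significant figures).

D ≈ 158 km

All impactor-dependent factors cancel in the ratio, leaving D_Callisto/D_Mars = (g_Callisto/g_Mars)^-0.18.
(1.24/3.71)^-0.18 = 0.3342^-0.18 = 1.218
D_Callisto = 1.218 × 130 km = 158 km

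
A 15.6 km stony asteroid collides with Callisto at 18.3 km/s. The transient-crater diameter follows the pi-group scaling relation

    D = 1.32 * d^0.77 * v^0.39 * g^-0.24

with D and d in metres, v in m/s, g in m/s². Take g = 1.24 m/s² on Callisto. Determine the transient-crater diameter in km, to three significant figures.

In SI units: d = 15600 m, v = 18300 m/s.
d^0.77 = 15600^0.77 = 1693
v^0.39 = 18300^0.39 = 45.96
g^-0.24 = 1.24^-0.24 = 0.9497
D = 1.32 × 1693 × 45.96 × 0.9497 = 97543 m
   = 97.54 km

D ≈ 97.5 km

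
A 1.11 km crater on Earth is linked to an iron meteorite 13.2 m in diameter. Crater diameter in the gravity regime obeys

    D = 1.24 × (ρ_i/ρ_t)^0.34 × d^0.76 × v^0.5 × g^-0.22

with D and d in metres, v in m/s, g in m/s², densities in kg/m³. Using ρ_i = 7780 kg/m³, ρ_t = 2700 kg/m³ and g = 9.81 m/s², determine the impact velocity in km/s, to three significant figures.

Rearranging for v: v = [D / (1.24 · (7780/2700)^0.34 · 13.2^0.76 · 9.81^-0.22)]^(1/0.5).
D = 1110 m.
(7780/2700)^0.34 = 1.433
13.2^0.76 = 7.106
9.81^-0.22 = 0.6051
Denominator = 1.24 × 1.433 × 7.106 × 0.6051 = 7.640
D / 7.640 = 1110 / 7.640 = 145.3
v = 145.3^(1/0.5) = 145.3^2 = 21112 m/s

v ≈ 21.1 km/s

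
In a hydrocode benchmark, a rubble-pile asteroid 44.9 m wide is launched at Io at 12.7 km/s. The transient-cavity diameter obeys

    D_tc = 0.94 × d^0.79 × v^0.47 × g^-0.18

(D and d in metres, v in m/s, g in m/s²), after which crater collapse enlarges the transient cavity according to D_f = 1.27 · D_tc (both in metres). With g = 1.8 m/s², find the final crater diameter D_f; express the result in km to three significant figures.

v = 12700 m/s.
d^0.79 = 44.9^0.79 = 20.20
v^0.47 = 12700^0.47 = 84.88
g^-0.18 = 1.8^-0.18 = 0.8996
D_tc = 0.94 × 20.20 × 84.88 × 0.8996 = 1450 m
D_f = 1.27 × 1450 = 1842 m
     = 1.841 km

D_f ≈ 1.84 km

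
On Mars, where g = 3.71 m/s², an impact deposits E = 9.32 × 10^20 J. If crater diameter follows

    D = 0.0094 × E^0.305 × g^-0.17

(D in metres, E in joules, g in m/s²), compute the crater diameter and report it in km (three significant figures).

D ≈ 18.7 km

E^0.305 = (9.32 × 10^20)^0.305 = 2.487 × 10^6
g^-0.17 = 3.71^-0.17 = 0.8002
D = 0.0094 × 2.487 × 10^6 × 0.8002 = 18707 m
   = 18.71 km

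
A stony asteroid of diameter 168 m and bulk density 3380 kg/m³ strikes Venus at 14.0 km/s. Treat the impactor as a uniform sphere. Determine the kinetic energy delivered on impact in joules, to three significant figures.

v = 14000 m/s.
Mass m = (π/6) ρ d³ = (π/6) × 3380 × (168)³ = 8.392 × 10^9 kg
E = ½ m v² = 0.5 × 8.392 × 10^9 × (14000)² = 8.224 × 10^17 J

E ≈ 8.22 × 10^17 J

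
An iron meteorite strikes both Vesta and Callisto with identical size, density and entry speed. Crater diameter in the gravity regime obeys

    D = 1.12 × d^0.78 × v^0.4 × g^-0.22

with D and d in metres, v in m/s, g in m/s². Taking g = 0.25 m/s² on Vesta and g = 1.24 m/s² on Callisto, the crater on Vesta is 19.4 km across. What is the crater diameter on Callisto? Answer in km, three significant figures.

All impactor-dependent factors cancel in the ratio, leaving D_Callisto/D_Vesta = (g_Callisto/g_Vesta)^-0.22.
(1.24/0.25)^-0.22 = 4.960^-0.22 = 0.7031
D_Callisto = 0.7031 × 19.4 km = 13.6 km

D ≈ 13.6 km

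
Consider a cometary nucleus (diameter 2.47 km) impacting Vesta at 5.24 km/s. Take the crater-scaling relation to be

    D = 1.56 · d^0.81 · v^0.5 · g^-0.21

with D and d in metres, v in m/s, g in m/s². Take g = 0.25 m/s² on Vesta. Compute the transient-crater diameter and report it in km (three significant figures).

In SI units: d = 2470 m, v = 5240 m/s.
d^0.81 = 2470^0.81 = 559.9
v^0.5 = 5240^0.5 = 72.39
g^-0.21 = 0.25^-0.21 = 1.338
D = 1.56 × 559.9 × 72.39 × 1.338 = 84600 m
   = 84.60 km

D ≈ 84.6 km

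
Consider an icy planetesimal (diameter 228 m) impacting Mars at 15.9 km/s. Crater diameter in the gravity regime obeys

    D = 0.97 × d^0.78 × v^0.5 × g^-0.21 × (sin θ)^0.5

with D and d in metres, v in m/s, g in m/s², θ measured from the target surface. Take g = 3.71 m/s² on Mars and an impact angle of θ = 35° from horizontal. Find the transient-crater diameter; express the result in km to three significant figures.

D ≈ 4.86 km

In SI units: v = 15900 m/s.
d^0.78 = 228^0.78 = 69.05
v^0.5 = 15900^0.5 = 126.1
g^-0.21 = 3.71^-0.21 = 0.7593
(sin 35°)^0.5 = 0.5736^0.5 = 0.7574
D = 0.97 × 69.05 × 126.1 × 0.7593 × 0.7574 = 4857 m
   = 4.857 km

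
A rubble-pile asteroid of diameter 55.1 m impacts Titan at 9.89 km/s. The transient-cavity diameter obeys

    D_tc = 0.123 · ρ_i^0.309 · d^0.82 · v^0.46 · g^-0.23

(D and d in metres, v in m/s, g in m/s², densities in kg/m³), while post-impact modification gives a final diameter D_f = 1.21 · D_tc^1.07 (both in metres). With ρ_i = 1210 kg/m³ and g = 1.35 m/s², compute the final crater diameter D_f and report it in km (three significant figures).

v = 9890 m/s.
ρ_i^0.309 = 1210^0.309 = 8.966
d^0.82 = 55.1^0.82 = 26.78
v^0.46 = 9890^0.46 = 68.83
g^-0.23 = 1.35^-0.23 = 0.9333
D_tc = 0.123 × 8.966 × 26.78 × 68.83 × 0.9333 = 1897 m
D_f = 1.21 × (1897)^1.07 = 3893 m
     = 3.893 km

D_f ≈ 3.89 km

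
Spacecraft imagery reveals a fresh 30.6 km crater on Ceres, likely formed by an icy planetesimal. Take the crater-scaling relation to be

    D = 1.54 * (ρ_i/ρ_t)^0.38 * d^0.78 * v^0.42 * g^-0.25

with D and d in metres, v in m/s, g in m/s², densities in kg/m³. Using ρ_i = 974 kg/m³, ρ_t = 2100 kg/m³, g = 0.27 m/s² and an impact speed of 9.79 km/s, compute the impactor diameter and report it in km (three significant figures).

d ≈ 2.20 km

Rearranging for d: d = [D / (1.54 · (974/2100)^0.38 · 9790^0.42 · 0.27^-0.25)]^(1/0.78).
D = 30600 m.
(974/2100)^0.38 = 0.7468
9790^0.42 = 47.44
0.27^-0.25 = 1.387
Denominator = 1.54 × 0.7468 × 47.44 × 1.387 = 75.67
D / 75.67 = 30600 / 75.67 = 404.4
d = 404.4^(1/0.78) = 404.4^1.2821 = 2199 m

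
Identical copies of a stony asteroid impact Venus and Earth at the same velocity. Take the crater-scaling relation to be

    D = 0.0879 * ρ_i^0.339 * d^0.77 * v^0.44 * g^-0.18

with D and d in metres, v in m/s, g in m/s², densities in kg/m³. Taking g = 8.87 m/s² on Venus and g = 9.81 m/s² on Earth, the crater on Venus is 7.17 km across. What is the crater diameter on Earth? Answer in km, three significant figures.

D ≈ 7.04 km

All impactor-dependent factors cancel in the ratio, leaving D_Earth/D_Venus = (g_Earth/g_Venus)^-0.18.
(9.81/8.87)^-0.18 = 1.106^-0.18 = 0.9820
D_Earth = 0.9820 × 7.17 km = 7.04 km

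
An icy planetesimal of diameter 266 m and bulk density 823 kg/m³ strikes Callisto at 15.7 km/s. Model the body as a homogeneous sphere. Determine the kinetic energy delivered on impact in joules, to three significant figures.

v = 15700 m/s.
Mass m = (π/6) ρ d³ = (π/6) × 823 × (266)³ = 8.110 × 10^9 kg
E = ½ m v² = 0.5 × 8.110 × 10^9 × (15700)² = 9.995 × 10^17 J

E ≈ 1.00 × 10^18 J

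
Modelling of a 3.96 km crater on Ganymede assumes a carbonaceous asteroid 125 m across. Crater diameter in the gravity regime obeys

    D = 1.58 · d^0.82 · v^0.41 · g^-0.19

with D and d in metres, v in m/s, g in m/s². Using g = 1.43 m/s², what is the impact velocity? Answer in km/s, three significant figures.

v ≈ 14.7 km/s

Rearranging for v: v = [D / (1.58 · 125^0.82 · 1.43^-0.19)]^(1/0.41).
D = 3960 m.
125^0.82 = 52.42
1.43^-0.19 = 0.9343
Denominator = 1.58 × 52.42 × 0.9343 = 77.38
D / 77.38 = 3960 / 77.38 = 51.18
v = 51.18^(1/0.41) = 51.18^2.439 = 14740 m/s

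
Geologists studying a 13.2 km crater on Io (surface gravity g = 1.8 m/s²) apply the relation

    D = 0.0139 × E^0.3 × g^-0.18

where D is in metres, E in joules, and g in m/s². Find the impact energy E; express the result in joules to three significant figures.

E ≈ 1.20 × 10^20 J

Rearranging: E = [D / (0.0139 · g^-0.18)]^(1/0.3).
D = 13200 m.
g^-0.18 = 1.8^-0.18 = 0.8996
D / (0.0139 × 0.8996) = 13200 / (0.01250) = 1.056 × 10^6
E = (1.056 × 10^6)^3.3333 = 1.199 × 10^20 J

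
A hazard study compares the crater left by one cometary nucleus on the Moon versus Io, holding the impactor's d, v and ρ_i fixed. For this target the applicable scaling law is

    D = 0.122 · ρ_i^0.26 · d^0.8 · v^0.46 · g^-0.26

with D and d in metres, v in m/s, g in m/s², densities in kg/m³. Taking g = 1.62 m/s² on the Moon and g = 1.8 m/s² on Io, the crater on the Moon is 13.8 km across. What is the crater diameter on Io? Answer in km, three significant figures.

D ≈ 13.4 km

All impactor-dependent factors cancel in the ratio, leaving D_Io/D_Moon = (g_Io/g_Moon)^-0.26.
(1.8/1.62)^-0.26 = 1.111^-0.26 = 0.9730
D_Io = 0.9730 × 13.8 km = 13.4 km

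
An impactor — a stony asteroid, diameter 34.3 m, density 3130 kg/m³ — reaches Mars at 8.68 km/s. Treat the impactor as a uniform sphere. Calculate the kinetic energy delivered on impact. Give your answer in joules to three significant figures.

E ≈ 2.49 × 10^15 J

v = 8680 m/s.
Mass m = (π/6) ρ d³ = (π/6) × 3130 × (34.3)³ = 6.613 × 10^7 kg
E = ½ m v² = 0.5 × 6.613 × 10^7 × (8680)² = 2.491 × 10^15 J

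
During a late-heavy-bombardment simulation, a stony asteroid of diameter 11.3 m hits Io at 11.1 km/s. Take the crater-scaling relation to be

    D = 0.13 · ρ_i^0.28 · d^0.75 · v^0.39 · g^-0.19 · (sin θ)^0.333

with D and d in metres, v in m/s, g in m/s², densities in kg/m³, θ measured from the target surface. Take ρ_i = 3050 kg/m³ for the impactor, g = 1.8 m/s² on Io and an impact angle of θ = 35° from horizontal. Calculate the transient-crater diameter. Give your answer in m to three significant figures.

In SI units: v = 11100 m/s.
ρ_i^0.28 = 3050^0.28 = 9.454
d^0.75 = 11.3^0.75 = 6.163
v^0.39 = 11100^0.39 = 37.82
g^-0.19 = 1.8^-0.19 = 0.8943
(sin 35°)^0.333 = 0.5736^0.333 = 0.8310
D = 0.13 × 9.454 × 6.163 × 37.82 × 0.8943 × 0.8310 = 212.9 m

D ≈ 213 m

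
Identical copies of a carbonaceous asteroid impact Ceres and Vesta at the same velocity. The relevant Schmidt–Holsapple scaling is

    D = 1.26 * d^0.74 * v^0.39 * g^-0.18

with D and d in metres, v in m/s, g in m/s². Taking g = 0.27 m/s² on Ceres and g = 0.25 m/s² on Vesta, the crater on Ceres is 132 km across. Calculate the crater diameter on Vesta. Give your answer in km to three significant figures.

All impactor-dependent factors cancel in the ratio, leaving D_Vesta/D_Ceres = (g_Vesta/g_Ceres)^-0.18.
(0.25/0.27)^-0.18 = 0.9259^-0.18 = 1.014
D_Vesta = 1.014 × 132 km = 134 km

D ≈ 134 km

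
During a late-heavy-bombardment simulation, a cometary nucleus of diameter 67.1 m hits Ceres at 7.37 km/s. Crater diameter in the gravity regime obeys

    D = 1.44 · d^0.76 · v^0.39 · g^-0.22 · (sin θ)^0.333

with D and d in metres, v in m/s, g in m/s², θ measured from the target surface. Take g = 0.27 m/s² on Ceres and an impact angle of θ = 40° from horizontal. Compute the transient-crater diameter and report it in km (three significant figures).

D ≈ 1.31 km

In SI units: v = 7370 m/s.
d^0.76 = 67.1^0.76 = 24.45
v^0.39 = 7370^0.39 = 32.23
g^-0.22 = 0.27^-0.22 = 1.334
(sin 40°)^0.333 = 0.6428^0.333 = 0.8632
D = 1.44 × 24.45 × 32.23 × 1.334 × 0.8632 = 1307 m
   = 1.307 km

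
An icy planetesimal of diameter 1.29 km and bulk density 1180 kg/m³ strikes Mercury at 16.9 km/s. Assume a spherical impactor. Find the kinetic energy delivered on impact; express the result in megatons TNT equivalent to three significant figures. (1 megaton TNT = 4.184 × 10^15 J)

E ≈ 45300 Mt TNT

d = 1290 m; v = 16900 m/s.
Mass m = (π/6) ρ d³ = (π/6) × 1180 × (1290)³ = 1.326 × 10^12 kg
E = ½ m v² = 0.5 × 1.326 × 10^12 × (16900)² = 1.894 × 10^20 J
   = 1.894 × 10^20 / 4.184×10^15 = 45268 Mt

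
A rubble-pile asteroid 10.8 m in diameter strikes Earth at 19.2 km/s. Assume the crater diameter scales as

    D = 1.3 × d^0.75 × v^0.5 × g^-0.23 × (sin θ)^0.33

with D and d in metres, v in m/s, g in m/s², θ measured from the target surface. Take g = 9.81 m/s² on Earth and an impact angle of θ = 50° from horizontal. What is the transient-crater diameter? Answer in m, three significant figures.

D ≈ 581 m

In SI units: v = 19200 m/s.
d^0.75 = 10.8^0.75 = 5.958
v^0.5 = 19200^0.5 = 138.6
g^-0.23 = 9.81^-0.23 = 0.5914
(sin 50°)^0.33 = 0.7660^0.33 = 0.9158
D = 1.3 × 5.958 × 138.6 × 0.5914 × 0.9158 = 581.4 m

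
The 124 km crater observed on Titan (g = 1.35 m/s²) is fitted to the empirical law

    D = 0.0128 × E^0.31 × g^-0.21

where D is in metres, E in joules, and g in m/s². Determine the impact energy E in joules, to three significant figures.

Rearranging: E = [D / (0.0128 · g^-0.21)]^(1/0.31).
D = 124000 m.
g^-0.21 = 1.35^-0.21 = 0.9389
D / (0.0128 × 0.9389) = 124000 / (0.01202) = 1.032 × 10^7
E = (1.032 × 10^7)^3.2258 = 4.214 × 10^22 J

E ≈ 4.21 × 10^22 J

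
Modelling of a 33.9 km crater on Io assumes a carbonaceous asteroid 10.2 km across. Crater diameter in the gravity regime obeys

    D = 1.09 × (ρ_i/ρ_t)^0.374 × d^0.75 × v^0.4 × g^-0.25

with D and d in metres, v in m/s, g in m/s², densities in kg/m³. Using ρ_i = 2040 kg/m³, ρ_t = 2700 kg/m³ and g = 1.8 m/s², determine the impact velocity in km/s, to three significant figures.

Rearranging for v: v = [D / (1.09 · (2040/2700)^0.374 · 10200^0.75 · 1.8^-0.25)]^(1/0.4).
D = 33900 m.
(2040/2700)^0.374 = 0.9005
10200^0.75 = 1015
1.8^-0.25 = 0.8633
Denominator = 1.09 × 0.9005 × 1015 × 0.8633 = 860.1
D / 860.1 = 33900 / 860.1 = 39.41
v = 39.41^(1/0.4) = 39.41^2.5 = 9750 m/s

v ≈ 9.75 km/s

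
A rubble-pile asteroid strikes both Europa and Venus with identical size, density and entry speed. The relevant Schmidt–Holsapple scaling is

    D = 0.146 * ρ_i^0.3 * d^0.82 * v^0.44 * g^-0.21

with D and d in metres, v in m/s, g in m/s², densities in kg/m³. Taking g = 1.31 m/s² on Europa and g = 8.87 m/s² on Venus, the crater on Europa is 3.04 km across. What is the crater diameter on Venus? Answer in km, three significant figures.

D ≈ 2.03 km

All impactor-dependent factors cancel in the ratio, leaving D_Venus/D_Europa = (g_Venus/g_Europa)^-0.21.
(8.87/1.31)^-0.21 = 6.771^-0.21 = 0.6692
D_Venus = 0.6692 × 3.04 km = 2.03 km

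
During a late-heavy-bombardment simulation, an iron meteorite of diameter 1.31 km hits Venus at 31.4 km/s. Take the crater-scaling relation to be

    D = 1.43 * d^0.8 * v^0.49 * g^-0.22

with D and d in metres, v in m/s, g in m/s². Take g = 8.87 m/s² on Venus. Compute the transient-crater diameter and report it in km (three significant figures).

D ≈ 44.1 km

In SI units: d = 1310 m, v = 31400 m/s.
d^0.8 = 1310^0.8 = 311.8
v^0.49 = 31400^0.49 = 159.8
g^-0.22 = 8.87^-0.22 = 0.6187
D = 1.43 × 311.8 × 159.8 × 0.6187 = 44083 m
   = 44.08 km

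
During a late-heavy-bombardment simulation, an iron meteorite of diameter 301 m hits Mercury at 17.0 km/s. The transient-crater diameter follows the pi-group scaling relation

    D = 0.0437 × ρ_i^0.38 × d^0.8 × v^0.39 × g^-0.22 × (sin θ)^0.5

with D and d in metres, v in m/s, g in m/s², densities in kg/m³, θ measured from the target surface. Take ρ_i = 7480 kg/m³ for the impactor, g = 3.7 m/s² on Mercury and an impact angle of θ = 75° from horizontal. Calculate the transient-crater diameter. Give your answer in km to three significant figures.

D ≈ 4.10 km

In SI units: v = 17000 m/s.
ρ_i^0.38 = 7480^0.38 = 29.65
d^0.8 = 301^0.8 = 96.13
v^0.39 = 17000^0.39 = 44.66
g^-0.22 = 3.7^-0.22 = 0.7499
(sin 75°)^0.5 = 0.9659^0.5 = 0.9828
D = 0.0437 × 29.65 × 96.13 × 44.66 × 0.7499 × 0.9828 = 4100 m
   = 4.100 km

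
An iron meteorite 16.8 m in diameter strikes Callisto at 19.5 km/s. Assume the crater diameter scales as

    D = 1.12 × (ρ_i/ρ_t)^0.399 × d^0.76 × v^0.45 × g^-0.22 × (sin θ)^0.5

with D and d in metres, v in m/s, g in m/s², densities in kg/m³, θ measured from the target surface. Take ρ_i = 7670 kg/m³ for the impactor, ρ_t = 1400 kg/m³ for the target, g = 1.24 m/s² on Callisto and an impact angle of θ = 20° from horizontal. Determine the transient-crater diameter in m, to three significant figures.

D ≈ 896 m

In SI units: v = 19500 m/s.
(ρ_i/ρ_t)^0.399 = (7670/1400)^0.399 = 1.971
d^0.76 = 16.8^0.76 = 8.536
v^0.45 = 19500^0.45 = 85.21
g^-0.22 = 1.24^-0.22 = 0.9538
(sin 20°)^0.5 = 0.3420^0.5 = 0.5848
D = 1.12 × 1.971 × 8.536 × 85.21 × 0.9538 × 0.5848 = 895.6 m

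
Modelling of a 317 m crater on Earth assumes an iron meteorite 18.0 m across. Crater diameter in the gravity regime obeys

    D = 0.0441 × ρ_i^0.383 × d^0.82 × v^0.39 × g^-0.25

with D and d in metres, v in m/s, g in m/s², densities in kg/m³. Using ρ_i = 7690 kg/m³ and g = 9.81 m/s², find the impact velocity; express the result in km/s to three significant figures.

v ≈ 11.7 km/s

Rearranging for v: v = [D / (0.0441 · 7690^0.383 · 18^0.82 · 9.81^-0.25)]^(1/0.39).
7690^0.383 = 30.78
18^0.82 = 10.70
9.81^-0.25 = 0.5650
Denominator = 0.0441 × 30.78 × 10.70 × 0.5650 = 8.206
D / 8.206 = 317 / 8.206 = 38.63
v = 38.63^(1/0.39) = 38.63^2.5641 = 11723 m/s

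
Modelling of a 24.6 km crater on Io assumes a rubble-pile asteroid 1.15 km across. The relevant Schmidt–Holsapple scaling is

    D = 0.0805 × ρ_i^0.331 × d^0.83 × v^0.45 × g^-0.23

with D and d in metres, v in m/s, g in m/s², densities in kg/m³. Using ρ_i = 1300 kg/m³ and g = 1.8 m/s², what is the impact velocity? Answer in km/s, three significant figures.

v ≈ 24.2 km/s

Rearranging for v: v = [D / (0.0805 · 1300^0.331 · 1150^0.83 · 1.8^-0.23)]^(1/0.45).
D = 24600 m.
1300^0.331 = 10.73
1150^0.83 = 347.0
1.8^-0.23 = 0.8735
Denominator = 0.0805 × 10.73 × 347.0 × 0.8735 = 261.8
D / 261.8 = 24600 / 261.8 = 93.96
v = 93.96^(1/0.45) = 93.96^2.2222 = 24226 m/s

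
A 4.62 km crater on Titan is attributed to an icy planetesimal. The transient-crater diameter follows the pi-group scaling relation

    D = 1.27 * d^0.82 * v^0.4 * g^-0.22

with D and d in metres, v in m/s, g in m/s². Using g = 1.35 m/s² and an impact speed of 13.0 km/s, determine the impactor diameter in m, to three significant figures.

d ≈ 235 m

Rearranging for d: d = [D / (1.27 · 13000^0.4 · 1.35^-0.22)]^(1/0.82).
D = 4620 m.
13000^0.4 = 44.22
1.35^-0.22 = 0.9361
Denominator = 1.27 × 44.22 × 0.9361 = 52.57
D / 52.57 = 4620 / 52.57 = 87.88
d = 87.88^(1/0.82) = 87.88^1.2195 = 234.7 m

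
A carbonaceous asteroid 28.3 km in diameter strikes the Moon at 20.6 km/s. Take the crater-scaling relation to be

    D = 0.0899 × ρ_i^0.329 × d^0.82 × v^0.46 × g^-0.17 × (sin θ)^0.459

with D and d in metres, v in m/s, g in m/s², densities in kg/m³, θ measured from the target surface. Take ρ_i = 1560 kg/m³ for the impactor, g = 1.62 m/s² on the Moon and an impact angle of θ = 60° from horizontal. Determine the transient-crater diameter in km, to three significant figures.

D ≈ 376 km

In SI units: d = 28300 m, v = 20600 m/s.
ρ_i^0.329 = 1560^0.329 = 11.23
d^0.82 = 28300^0.82 = 4472
v^0.46 = 20600^0.46 = 96.47
g^-0.17 = 1.62^-0.17 = 0.9213
(sin 60°)^0.459 = 0.8660^0.459 = 0.9361
D = 0.0899 × 11.23 × 4472 × 96.47 × 0.9213 × 0.9361 = 3.756 × 10^5 m
   = 375.6 km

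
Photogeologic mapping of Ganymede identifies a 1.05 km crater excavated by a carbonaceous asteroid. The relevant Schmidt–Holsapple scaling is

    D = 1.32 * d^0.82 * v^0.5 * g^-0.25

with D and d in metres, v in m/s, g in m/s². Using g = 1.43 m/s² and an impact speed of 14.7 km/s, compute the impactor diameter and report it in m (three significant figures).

d ≈ 11.1 m

Rearranging for d: d = [D / (1.32 · 14700^0.5 · 1.43^-0.25)]^(1/0.82).
D = 1050 m.
14700^0.5 = 121.2
1.43^-0.25 = 0.9145
Denominator = 1.32 × 121.2 × 0.9145 = 146.3
D / 146.3 = 1050 / 146.3 = 7.177
d = 7.177^(1/0.82) = 7.177^1.2195 = 11.06 m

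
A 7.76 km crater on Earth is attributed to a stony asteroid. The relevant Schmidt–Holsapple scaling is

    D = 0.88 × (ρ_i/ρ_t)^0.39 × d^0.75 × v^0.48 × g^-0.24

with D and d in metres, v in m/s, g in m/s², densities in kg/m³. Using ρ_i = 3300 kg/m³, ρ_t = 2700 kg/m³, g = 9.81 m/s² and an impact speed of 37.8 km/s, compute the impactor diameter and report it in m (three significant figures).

Rearranging for d: d = [D / (0.88 · (3300/2700)^0.39 · 37800^0.48 · 9.81^-0.24)]^(1/0.75).
D = 7760 m.
(3300/2700)^0.39 = 1.081
37800^0.48 = 157.5
9.81^-0.24 = 0.5781
Denominator = 0.88 × 1.081 × 157.5 × 0.5781 = 86.61
D / 86.61 = 7760 / 86.61 = 89.60
d = 89.60^(1/0.75) = 89.60^1.3333 = 400.9 m

d ≈ 401 m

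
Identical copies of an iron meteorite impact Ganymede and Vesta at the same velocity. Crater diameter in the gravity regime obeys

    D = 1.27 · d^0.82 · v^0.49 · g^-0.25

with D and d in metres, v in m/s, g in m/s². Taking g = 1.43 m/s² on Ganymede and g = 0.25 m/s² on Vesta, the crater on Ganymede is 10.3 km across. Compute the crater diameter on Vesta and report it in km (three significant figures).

All impactor-dependent factors cancel in the ratio, leaving D_Vesta/D_Ganymede = (g_Vesta/g_Ganymede)^-0.25.
(0.25/1.43)^-0.25 = 0.1748^-0.25 = 1.547
D_Vesta = 1.547 × 10.3 km = 15.9 km

D ≈ 15.9 km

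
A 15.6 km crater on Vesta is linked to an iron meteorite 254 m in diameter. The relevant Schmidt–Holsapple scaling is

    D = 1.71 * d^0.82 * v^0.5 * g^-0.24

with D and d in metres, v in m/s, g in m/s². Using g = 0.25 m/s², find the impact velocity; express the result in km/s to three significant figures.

Rearranging for v: v = [D / (1.71 · 254^0.82 · 0.25^-0.24)]^(1/0.5).
D = 15600 m.
254^0.82 = 93.75
0.25^-0.24 = 1.395
Denominator = 1.71 × 93.75 × 1.395 = 223.6
D / 223.6 = 15600 / 223.6 = 69.77
v = 69.77^(1/0.5) = 69.77^2 = 4868 m/s

v ≈ 4.87 km/s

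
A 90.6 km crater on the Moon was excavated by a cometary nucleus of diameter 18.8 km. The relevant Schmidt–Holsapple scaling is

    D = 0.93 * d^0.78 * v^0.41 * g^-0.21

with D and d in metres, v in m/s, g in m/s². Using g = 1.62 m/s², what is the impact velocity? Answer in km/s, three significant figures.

Rearranging for v: v = [D / (0.93 · 18800^0.78 · 1.62^-0.21)]^(1/0.41).
D = 90600 m.
18800^0.78 = 2157
1.62^-0.21 = 0.9037
Denominator = 0.93 × 2157 × 0.9037 = 1813
D / 1813 = 90600 / 1813 = 49.97
v = 49.97^(1/0.41) = 49.97^2.439 = 13904 m/s

v ≈ 13.9 km/s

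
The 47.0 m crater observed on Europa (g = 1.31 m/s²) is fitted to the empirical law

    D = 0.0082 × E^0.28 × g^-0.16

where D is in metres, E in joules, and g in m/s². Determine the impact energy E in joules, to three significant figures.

Rearranging: E = [D / (0.0082 · g^-0.16)]^(1/0.28).
g^-0.16 = 1.31^-0.16 = 0.9577
D / (0.0082 × 0.9577) = 47 / (7.853 × 10^-3) = 5.985 × 10^3
E = (5.985 × 10^3)^3.5714 = 3.086 × 10^13 J

E ≈ 3.09 × 10^13 J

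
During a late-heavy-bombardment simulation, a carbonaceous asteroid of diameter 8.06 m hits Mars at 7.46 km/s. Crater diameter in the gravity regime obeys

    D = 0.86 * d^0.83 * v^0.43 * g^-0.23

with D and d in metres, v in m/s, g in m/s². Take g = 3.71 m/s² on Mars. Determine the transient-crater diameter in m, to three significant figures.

In SI units: v = 7460 m/s.
d^0.83 = 8.06^0.83 = 5.653
v^0.43 = 7460^0.43 = 46.27
g^-0.23 = 3.71^-0.23 = 0.7397
D = 0.86 × 5.653 × 46.27 × 0.7397 = 166.4 m

D ≈ 166 m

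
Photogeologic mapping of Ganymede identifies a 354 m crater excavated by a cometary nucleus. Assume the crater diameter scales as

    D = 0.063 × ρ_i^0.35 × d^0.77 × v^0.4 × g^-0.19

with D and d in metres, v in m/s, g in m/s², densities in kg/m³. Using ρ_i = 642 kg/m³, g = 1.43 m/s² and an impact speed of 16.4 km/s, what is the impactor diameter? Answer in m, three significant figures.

Rearranging for d: d = [D / (0.063 · 642^0.35 · 16400^0.4 · 1.43^-0.19)]^(1/0.77).
642^0.35 = 9.608
16400^0.4 = 48.52
1.43^-0.19 = 0.9343
Denominator = 0.063 × 9.608 × 48.52 × 0.9343 = 27.44
D / 27.44 = 354 / 27.44 = 12.90
d = 12.90^(1/0.77) = 12.90^1.2987 = 27.69 m

d ≈ 27.7 m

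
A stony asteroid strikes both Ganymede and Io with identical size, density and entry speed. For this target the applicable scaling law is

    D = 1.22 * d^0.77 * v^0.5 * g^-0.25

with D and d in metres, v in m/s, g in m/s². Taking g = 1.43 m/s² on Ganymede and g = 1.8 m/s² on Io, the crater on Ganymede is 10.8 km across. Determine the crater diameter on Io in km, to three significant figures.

All impactor-dependent factors cancel in the ratio, leaving D_Io/D_Ganymede = (g_Io/g_Ganymede)^-0.25.
(1.8/1.43)^-0.25 = 1.259^-0.25 = 0.9440
D_Io = 0.9440 × 10.8 km = 10.2 km

D ≈ 10.2 km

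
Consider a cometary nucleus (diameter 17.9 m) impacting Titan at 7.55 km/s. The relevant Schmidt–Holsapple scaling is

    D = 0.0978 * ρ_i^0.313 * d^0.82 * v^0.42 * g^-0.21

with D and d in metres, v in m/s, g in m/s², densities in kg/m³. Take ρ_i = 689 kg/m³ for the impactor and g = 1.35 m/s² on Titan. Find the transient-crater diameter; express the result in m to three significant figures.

D ≈ 322 m

In SI units: v = 7550 m/s.
ρ_i^0.313 = 689^0.313 = 7.733
d^0.82 = 17.9^0.82 = 10.65
v^0.42 = 7550^0.42 = 42.53
g^-0.21 = 1.35^-0.21 = 0.9389
D = 0.0978 × 7.733 × 10.65 × 42.53 × 0.9389 = 321.6 m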